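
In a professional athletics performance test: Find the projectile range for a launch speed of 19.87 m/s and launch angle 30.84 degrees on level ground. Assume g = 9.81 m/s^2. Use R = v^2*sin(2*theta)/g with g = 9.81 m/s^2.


R = v^2 * sin(2*theta) / g
Convert angle to radians: theta = 30.84 deg = 0.5383 rad
sin(2*theta) = sin(1.0765) = 0.8803
R = 19.87^2 * 0.8803 / 9.81
R = 394.8169 * 0.8803 / 9.81 = 35.4294 m

35.4294 m


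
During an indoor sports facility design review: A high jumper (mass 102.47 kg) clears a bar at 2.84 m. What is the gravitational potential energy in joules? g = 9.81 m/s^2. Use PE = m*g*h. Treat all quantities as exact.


PE = m * g * h
PE = 102.47 * 9.81 * 2.84
PE = 1005.2307 * 2.84 = 2854.8552 J

2854.8552 J


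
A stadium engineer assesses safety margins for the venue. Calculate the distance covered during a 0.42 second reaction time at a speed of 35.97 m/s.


d = v * t
d = 35.97 * 0.42
d = 15.1074 m

15.1074 m


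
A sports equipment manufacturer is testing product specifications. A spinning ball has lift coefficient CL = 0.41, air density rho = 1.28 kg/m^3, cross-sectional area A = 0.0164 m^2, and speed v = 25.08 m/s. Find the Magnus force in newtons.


FM = 0.5 * CL * rho * A * v^2
FM = 0.5 * 0.41 * 1.28 * 0.0164 * 25.08^2
v^2 = 629.0064
FM = 0.5 * 0.41 * 1.28 * 0.0164 * 629.0064 = 2.7068 N

2.7068 N


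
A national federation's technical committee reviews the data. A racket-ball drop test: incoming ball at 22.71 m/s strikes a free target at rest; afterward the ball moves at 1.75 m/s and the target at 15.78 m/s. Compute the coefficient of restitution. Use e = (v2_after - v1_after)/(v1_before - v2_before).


e = (v2_after - v1_after) / (v1_before - v2_before)
Numerator = 15.78 - 1.75 = 14.03
Denominator = 22.71 - 0 = 22.71
e = 14.03 / 22.71 = 0.6178

0.6178


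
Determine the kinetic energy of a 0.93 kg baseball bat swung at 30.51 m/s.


KE = 0.5 * m * v^2
KE = 0.5 * 0.93 * 30.51^2
KE = 0.5 * 0.93 * 930.8601 = 432.8499 J

432.8499 J


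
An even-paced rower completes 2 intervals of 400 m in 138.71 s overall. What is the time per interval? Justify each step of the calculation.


Split time = total_time / n_laps = 138.71 / 2
Split time = 69.355 s per lap

69.355 s


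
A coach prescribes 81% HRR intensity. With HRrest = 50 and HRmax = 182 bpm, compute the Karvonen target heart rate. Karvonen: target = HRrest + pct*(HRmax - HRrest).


Target = HRrest + pct*(HRmax - HRrest)
Heart rate reserve = HRmax - HRrest = 182 - 50 = 132 bpm
Fraction = 81% = 0.81
Target = 50 + 0.81 * 132
Target = 50 + 106.92 = 156.92 bpm

156.92 bpm


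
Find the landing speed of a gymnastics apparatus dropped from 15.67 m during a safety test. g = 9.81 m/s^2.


v = sqrt(2 * g * h)
v = sqrt(2 * 9.81 * 15.67)
v = sqrt(307.4454) = 17.5341 m/s

17.5341 m/s


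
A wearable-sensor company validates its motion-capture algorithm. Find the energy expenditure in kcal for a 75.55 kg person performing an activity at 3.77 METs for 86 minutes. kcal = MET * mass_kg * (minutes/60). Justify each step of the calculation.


kcal = MET * mass * time_hr
Convert time: 86 min = 1.4333 hr
kcal = 3.77 * 75.55 * 1.4333
kcal = 408.247 kcal

408.247 kcal


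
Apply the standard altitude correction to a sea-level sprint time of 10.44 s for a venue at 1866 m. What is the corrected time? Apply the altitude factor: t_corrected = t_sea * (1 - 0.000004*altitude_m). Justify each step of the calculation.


Correction factor = 1 - 0.000004 * 1866 = 0.992536
t_corrected = t_sea * factor = 10.44 * 0.992536
t_corrected = 10.3621 s

10.3621 s


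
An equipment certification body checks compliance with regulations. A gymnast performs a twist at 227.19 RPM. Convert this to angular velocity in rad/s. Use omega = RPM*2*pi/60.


omega = RPM * 2 * pi / 60
omega = 227.19 * 2 * 3.14159 / 60
omega = 1427.4769 / 60 = 23.7913 rad/s

23.7913 rad/s


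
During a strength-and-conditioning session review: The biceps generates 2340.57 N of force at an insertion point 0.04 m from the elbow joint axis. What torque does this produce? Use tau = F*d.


tau = F * d
tau = 2340.57 * 0.04
tau = 93.6228 N*m

93.6228 N*m


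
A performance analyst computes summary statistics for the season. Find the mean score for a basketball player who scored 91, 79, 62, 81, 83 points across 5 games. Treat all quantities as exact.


Average = sum / n
Sum = 396
Average = 396 / 5 = 79.2

79.2


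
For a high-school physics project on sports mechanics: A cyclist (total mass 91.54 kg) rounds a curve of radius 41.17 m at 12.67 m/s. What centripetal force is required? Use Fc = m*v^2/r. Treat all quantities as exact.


Fc = m * v^2 / r
v^2 = 12.67^2 = 160.5289
Fc = 91.54 * 160.5289 / 41.17
Fc = 14694.8155 / 41.17 = 356.9302 N

356.9302 N


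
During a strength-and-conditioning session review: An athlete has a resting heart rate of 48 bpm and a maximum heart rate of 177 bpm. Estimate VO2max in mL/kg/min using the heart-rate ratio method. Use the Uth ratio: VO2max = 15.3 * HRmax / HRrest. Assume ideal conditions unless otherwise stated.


VO2max = 15.3 * HRmax / HRrest
VO2max = 15.3 * 177 / 48
VO2max = 2708.1 / 48 = 56.4187 mL/kg/min

56.4187 mL/kg/min


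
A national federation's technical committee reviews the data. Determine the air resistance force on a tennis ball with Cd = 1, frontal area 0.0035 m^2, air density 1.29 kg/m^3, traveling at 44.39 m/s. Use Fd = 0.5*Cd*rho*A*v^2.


Fd = 0.5 * Cd * rho * A * v^2
Fd = 0.5 * 1 * 1.29 * 0.0035 * 44.39^2
v^2 = 1970.4721
Fd = 0.5 * 1 * 1.29 * 0.0035 * 1970.4721 = 4.4483 N

4.4483 N


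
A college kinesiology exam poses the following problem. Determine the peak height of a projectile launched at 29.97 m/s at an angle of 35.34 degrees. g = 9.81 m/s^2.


H = (v*sin(theta))^2 / (2*g)
vy = v*sin(theta) = 29.97 * sin(35.34 deg) = 17.3355 m/s
H = vy^2 / (2*g) = 300.5183 / (2*9.81)
H = 300.5183 / 19.62 = 15.3169 m

15.3169 m


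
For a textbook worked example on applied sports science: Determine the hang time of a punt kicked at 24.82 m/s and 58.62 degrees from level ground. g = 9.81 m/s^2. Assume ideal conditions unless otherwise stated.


T = 2*v*sin(theta)/g
sin(theta) = sin(58.62 deg) = 0.8537
T = 2*24.82*0.8537 / 9.81
T = 42.3793 / 9.81 = 4.32 s

4.32 s


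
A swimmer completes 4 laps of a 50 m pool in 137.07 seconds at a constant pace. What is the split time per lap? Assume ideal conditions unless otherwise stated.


Split time = total_time / n_laps = 137.07 / 4
Split time = 34.2675 s per lap

34.2675 s


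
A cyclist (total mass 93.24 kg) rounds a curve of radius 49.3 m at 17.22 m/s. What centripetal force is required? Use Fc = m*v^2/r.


Fc = m * v^2 / r
v^2 = 17.22^2 = 296.5284
Fc = 93.24 * 296.5284 / 49.3
Fc = 27648.308 / 49.3 = 560.8176 N

560.8176 N


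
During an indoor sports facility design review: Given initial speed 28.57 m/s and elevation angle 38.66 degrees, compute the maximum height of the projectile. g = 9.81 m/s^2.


H = (v*sin(theta))^2 / (2*g)
vy = v*sin(theta) = 28.57 * sin(38.66 deg) = 17.8476 m/s
H = vy^2 / (2*g) = 318.5373 / (2*9.81)
H = 318.5373 / 19.62 = 16.2353 m

16.2353 m


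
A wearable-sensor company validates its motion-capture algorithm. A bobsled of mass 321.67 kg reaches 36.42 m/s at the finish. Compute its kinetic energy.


KE = 0.5 * m * v^2
KE = 0.5 * 321.67 * 36.42^2
KE = 0.5 * 321.67 * 1326.4164 = 213334.1817 J

213334.1817 J


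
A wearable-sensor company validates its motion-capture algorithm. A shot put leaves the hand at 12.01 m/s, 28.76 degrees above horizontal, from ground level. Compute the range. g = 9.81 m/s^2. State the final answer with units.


R = v^2 * sin(2*theta) / g
Convert angle to radians: theta = 28.76 deg = 0.502 rad
sin(2*theta) = sin(1.0039) = 0.8436
R = 12.01^2 * 0.8436 / 9.81
R = 144.2401 * 0.8436 / 9.81 = 12.4035 m

12.4035 m


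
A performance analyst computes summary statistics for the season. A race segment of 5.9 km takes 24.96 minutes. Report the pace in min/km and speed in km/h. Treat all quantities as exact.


Pace = time / distance = 24.96 min / 5.9 km = 4.2305 min/km
Speed = distance / time_in_hours = 5.9 / 0.416 hr
Speed = 14.1827 km/h

4.2305 min/km, 14.1827 km/h


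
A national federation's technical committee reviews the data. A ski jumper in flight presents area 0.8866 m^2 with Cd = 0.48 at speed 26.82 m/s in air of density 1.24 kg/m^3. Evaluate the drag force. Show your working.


Fd = 0.5 * Cd * rho * A * v^2
Fd = 0.5 * 0.48 * 1.24 * 0.8866 * 26.82^2
v^2 = 719.3124
Fd = 0.5 * 0.48 * 1.24 * 0.8866 * 719.3124 = 189.7921 N

189.7921 N


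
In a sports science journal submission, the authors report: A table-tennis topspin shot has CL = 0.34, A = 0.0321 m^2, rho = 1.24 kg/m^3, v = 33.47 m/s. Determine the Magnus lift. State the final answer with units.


FM = 0.5 * CL * rho * A * v^2
FM = 0.5 * 0.34 * 1.24 * 0.0321 * 33.47^2
v^2 = 1120.2409
FM = 0.5 * 0.34 * 1.24 * 0.0321 * 1120.2409 = 7.5803 N

7.5803 N


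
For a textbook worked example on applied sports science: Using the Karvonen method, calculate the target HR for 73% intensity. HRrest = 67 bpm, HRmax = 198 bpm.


Target = HRrest + pct*(HRmax - HRrest)
Heart rate reserve = HRmax - HRrest = 198 - 67 = 131 bpm
Fraction = 73% = 0.73
Target = 67 + 0.73 * 131
Target = 67 + 95.63 = 162.63 bpm

162.63 bpm


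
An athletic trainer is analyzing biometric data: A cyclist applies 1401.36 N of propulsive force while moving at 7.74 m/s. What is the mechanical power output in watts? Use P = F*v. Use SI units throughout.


P = F * v
P = 1401.36 * 7.74
P = 10846.5264 W

10846.5264 W


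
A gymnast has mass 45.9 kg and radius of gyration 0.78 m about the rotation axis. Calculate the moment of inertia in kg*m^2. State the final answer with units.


I = m * k^2
I = 45.9 * 0.78^2
I = 45.9 * 0.6084 = 27.9256 kg*m^2

27.9256 kg*m^2


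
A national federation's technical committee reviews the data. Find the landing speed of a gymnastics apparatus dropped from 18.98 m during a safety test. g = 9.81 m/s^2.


v = sqrt(2 * g * h)
v = sqrt(2 * 9.81 * 18.98)
v = sqrt(372.3876) = 19.2973 m/s

19.2973 m/s


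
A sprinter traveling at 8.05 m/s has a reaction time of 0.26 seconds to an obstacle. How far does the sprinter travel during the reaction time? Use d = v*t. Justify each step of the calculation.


d = v * t
d = 8.05 * 0.26
d = 2.093 m

2.093 m


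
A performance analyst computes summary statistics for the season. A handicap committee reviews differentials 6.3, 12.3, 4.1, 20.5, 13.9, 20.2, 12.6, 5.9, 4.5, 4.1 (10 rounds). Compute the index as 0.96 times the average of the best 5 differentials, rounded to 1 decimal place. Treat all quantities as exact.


All differentials: 6.3, 12.3, 4.1, 20.5, 13.9, 20.2, 12.6, 5.9, 4.5, 4.1
Sorted: 4.1, 4.1, 4.5, 5.9, 6.3, 12.3, 12.6, 13.9, 20.2, 20.5
Best 5: 4.1, 4.1, 4.5, 5.9, 6.3
Average of best = 24.9 / 5 = 4.98
Raw index = 4.98 * 0.96 = 4.7808
Handicap index = round(4.7808, 1) = 4.8

4.8


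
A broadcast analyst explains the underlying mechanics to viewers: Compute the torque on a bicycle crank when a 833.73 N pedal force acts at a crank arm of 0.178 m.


tau = F * d
tau = 833.73 * 0.178
tau = 148.4039 N*m

148.4039 N*m


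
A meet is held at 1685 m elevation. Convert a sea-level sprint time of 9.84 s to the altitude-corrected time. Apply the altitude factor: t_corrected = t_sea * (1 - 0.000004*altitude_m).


Correction factor = 1 - 0.000004 * 1685 = 0.99326
t_corrected = t_sea * factor = 9.84 * 0.99326
t_corrected = 9.7737 s

9.7737 s


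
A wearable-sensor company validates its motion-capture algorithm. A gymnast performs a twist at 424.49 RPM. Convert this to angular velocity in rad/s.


omega = RPM * 2 * pi / 60
omega = 424.49 * 2 * 3.14159 / 60
omega = 2667.1493 / 60 = 44.4525 rad/s

44.4525 rad/s


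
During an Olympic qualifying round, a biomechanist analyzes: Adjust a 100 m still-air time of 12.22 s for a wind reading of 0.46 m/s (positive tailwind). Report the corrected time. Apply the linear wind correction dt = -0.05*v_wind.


dt = -0.05 * v_wind = -0.05 * 0.46 = -0.023 s
t_corrected = t_still + dt = 12.22 + (-0.023)
t_corrected = 12.197 s

12.197 s


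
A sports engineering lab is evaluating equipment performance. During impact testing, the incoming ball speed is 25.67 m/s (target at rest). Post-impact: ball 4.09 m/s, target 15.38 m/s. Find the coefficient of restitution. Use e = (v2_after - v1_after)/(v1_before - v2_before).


e = (v2_after - v1_after) / (v1_before - v2_before)
Numerator = 15.38 - 4.09 = 11.29
Denominator = 25.67 - 0 = 25.67
e = 11.29 / 25.67 = 0.4398

0.4398


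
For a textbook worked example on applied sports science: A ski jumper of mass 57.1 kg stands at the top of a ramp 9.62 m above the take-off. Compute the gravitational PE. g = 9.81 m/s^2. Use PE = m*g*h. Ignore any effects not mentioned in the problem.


PE = m * g * h
PE = 57.1 * 9.81 * 9.62
PE = 560.151 * 9.62 = 5388.6526 J

5388.6526 J


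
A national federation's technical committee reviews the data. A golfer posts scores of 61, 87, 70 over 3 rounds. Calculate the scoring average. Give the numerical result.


Average = sum / n
Sum = 218
Average = 218 / 3 = 72.6667

72.6667


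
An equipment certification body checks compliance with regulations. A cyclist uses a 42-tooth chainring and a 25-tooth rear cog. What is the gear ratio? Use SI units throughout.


GR = front_teeth / rear_teeth
GR = 42 / 25
GR = 1.68

1.68


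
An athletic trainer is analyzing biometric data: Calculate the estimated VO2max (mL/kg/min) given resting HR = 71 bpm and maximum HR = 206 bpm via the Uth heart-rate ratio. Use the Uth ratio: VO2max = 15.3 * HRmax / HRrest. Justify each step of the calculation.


VO2max = 15.3 * HRmax / HRrest
VO2max = 15.3 * 206 / 71
VO2max = 3151.8 / 71 = 44.3915 mL/kg/min

44.3915 mL/kg/min


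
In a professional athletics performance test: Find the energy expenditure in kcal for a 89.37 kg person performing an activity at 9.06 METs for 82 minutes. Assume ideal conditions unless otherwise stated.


kcal = MET * mass * time_hr
Convert time: 82 min = 1.3667 hr
kcal = 9.06 * 89.37 * 1.3667
kcal = 1106.5793 kcal

1106.5793 kcal


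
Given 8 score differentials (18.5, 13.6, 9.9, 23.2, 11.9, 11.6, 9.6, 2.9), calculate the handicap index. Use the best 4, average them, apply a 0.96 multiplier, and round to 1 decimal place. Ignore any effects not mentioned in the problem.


All differentials: 18.5, 13.6, 9.9, 23.2, 11.9, 11.6, 9.6, 2.9
Sorted: 2.9, 9.6, 9.9, 11.6, 11.9, 13.6, 18.5, 23.2
Best 4: 2.9, 9.6, 9.9, 11.6
Average of best = 34 / 4 = 8.5
Raw index = 8.5 * 0.96 = 8.16
Handicap index = round(8.16, 1) = 8.2

8.2


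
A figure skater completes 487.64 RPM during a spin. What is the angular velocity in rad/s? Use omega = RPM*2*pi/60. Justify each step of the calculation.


omega = RPM * 2 * pi / 60
omega = 487.64 * 2 * 3.14159 / 60
omega = 3063.9325 / 60 = 51.0655 rad/s

51.0655 rad/s


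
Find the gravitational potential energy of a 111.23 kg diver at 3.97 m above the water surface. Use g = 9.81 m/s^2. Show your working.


PE = m * g * h
PE = 111.23 * 9.81 * 3.97
PE = 1091.1663 * 3.97 = 4331.9302 J

4331.9302 J


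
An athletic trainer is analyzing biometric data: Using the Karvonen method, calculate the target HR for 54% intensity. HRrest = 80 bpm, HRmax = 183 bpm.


Target = HRrest + pct*(HRmax - HRrest)
Heart rate reserve = HRmax - HRrest = 183 - 80 = 103 bpm
Fraction = 54% = 0.54
Target = 80 + 0.54 * 103
Target = 80 + 55.62 = 135.62 bpm

135.62 bpm


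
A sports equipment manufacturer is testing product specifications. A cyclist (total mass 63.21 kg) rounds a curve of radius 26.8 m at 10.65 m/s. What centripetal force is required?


Fc = m * v^2 / r
v^2 = 10.65^2 = 113.4225
Fc = 63.21 * 113.4225 / 26.8
Fc = 7169.4362 / 26.8 = 267.5163 N

267.5163 N


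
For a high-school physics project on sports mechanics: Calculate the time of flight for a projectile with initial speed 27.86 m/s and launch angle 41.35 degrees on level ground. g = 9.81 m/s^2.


T = 2*v*sin(theta)/g
sin(theta) = sin(41.35 deg) = 0.6607
T = 2*27.86*0.6607 / 9.81
T = 36.8118 / 9.81 = 3.7525 s

3.7525 s


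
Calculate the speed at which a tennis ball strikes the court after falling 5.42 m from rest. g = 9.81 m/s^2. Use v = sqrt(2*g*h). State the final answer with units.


v = sqrt(2 * g * h)
v = sqrt(2 * 9.81 * 5.42)
v = sqrt(106.3404) = 10.3121 m/s

10.3121 m/s


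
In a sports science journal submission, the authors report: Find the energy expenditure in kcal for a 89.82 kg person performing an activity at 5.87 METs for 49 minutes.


kcal = MET * mass * time_hr
Convert time: 49 min = 0.8167 hr
kcal = 5.87 * 89.82 * 0.8167
kcal = 430.5821 kcal

430.5821 kcal


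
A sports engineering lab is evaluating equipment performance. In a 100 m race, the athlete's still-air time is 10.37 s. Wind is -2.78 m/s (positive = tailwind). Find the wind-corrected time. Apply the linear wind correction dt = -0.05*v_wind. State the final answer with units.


dt = -0.05 * v_wind = -0.05 * -2.78 = 0.139 s
t_corrected = t_still + dt = 10.37 + (0.139)
t_corrected = 10.509 s

10.509 s


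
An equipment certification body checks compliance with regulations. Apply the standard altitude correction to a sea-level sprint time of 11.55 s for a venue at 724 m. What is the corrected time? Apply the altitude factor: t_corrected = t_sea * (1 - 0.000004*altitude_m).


Correction factor = 1 - 0.000004 * 724 = 0.997104
t_corrected = t_sea * factor = 11.55 * 0.997104
t_corrected = 11.5166 s

11.5166 s


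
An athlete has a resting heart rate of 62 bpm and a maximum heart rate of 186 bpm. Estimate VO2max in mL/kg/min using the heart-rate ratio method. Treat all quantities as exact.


VO2max = 15.3 * HRmax / HRrest
VO2max = 15.3 * 186 / 62
VO2max = 2845.8 / 62 = 45.9 mL/kg/min

45.9 mL/kg/min


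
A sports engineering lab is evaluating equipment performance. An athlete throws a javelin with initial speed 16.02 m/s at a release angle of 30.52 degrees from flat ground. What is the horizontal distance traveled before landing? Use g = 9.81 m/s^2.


R = v^2 * sin(2*theta) / g
Convert angle to radians: theta = 30.52 deg = 0.5327 rad
sin(2*theta) = sin(1.0653) = 0.875
R = 16.02^2 * 0.875 / 9.81
R = 256.6404 * 0.875 / 9.81 = 22.8899 m

22.8899 m


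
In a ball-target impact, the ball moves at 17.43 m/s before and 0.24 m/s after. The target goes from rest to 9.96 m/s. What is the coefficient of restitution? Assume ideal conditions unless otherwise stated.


e = (v2_after - v1_after) / (v1_before - v2_before)
Numerator = 9.96 - 0.24 = 9.72
Denominator = 17.43 - 0 = 17.43
e = 9.72 / 17.43 = 0.5577

0.5577


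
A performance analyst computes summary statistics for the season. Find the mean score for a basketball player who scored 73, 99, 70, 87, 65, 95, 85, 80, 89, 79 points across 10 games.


Average = sum / n
Sum = 822
Average = 822 / 10 = 82.2

82.2


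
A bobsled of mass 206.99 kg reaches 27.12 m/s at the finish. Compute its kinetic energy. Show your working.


KE = 0.5 * m * v^2
KE = 0.5 * 206.99 * 27.12^2
KE = 0.5 * 206.99 * 735.4944 = 76119.9929 J

76119.9929 J


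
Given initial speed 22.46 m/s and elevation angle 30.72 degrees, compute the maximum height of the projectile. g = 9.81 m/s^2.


H = (v*sin(theta))^2 / (2*g)
vy = v*sin(theta) = 22.46 * sin(30.72 deg) = 11.4735 m/s
H = vy^2 / (2*g) = 131.642 / (2*9.81)
H = 131.642 / 19.62 = 6.7096 m

6.7096 m


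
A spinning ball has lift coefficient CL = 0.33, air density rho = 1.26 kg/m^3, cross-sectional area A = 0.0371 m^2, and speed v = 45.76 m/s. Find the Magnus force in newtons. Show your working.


FM = 0.5 * CL * rho * A * v^2
FM = 0.5 * 0.33 * 1.26 * 0.0371 * 45.76^2
v^2 = 2093.9776
FM = 0.5 * 0.33 * 1.26 * 0.0371 * 2093.9776 = 16.151 N

16.151 N


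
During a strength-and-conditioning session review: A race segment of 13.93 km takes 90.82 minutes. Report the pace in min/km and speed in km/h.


Pace = time / distance = 90.82 min / 13.93 km = 6.5197 min/km
Speed = distance / time_in_hours = 13.93 / 1.5137 hr
Speed = 9.2028 km/h

6.5197 min/km, 9.2028 km/h


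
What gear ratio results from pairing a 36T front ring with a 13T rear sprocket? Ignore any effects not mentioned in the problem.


GR = front_teeth / rear_teeth
GR = 36 / 13
GR = 2.7692

2.7692


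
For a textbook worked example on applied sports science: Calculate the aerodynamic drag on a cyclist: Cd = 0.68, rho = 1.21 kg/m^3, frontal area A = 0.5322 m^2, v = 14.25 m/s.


Fd = 0.5 * Cd * rho * A * v^2
Fd = 0.5 * 0.68 * 1.21 * 0.5322 * 14.25^2
v^2 = 203.0625
Fd = 0.5 * 0.68 * 1.21 * 0.5322 * 203.0625 = 44.4599 N

44.4599 N


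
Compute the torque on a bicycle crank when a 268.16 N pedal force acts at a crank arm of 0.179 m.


tau = F * d
tau = 268.16 * 0.179
tau = 48.0006 N*m

48.0006 N*m


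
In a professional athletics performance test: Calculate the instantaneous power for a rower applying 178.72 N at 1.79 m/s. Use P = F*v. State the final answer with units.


P = F * v
P = 178.72 * 1.79
P = 319.9088 W

319.9088 W


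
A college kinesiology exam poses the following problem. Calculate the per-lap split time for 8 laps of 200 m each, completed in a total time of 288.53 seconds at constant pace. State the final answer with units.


Split time = total_time / n_laps = 288.53 / 8
Split time = 36.0662 s per lap

36.0662 s


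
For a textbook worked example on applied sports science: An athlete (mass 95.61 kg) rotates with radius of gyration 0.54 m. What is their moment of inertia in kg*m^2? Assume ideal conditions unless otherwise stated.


I = m * k^2
I = 95.61 * 0.54^2
I = 95.61 * 0.2916 = 27.8799 kg*m^2

27.8799 kg*m^2


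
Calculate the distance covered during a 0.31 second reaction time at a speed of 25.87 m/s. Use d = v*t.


d = v * t
d = 25.87 * 0.31
d = 8.0197 m

8.0197 m


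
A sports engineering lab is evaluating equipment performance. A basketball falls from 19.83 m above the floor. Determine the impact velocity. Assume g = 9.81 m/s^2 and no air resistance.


v = sqrt(2 * g * h)
v = sqrt(2 * 9.81 * 19.83)
v = sqrt(389.0646) = 19.7247 m/s

19.7247 m/s


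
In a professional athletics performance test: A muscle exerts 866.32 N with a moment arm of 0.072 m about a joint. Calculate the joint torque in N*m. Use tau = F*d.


tau = F * d
tau = 866.32 * 0.072
tau = 62.375 N*m

62.375 N*m


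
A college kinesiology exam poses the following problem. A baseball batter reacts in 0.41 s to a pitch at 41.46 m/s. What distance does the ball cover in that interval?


d = v * t
d = 41.46 * 0.41
d = 16.9986 m

16.9986 m


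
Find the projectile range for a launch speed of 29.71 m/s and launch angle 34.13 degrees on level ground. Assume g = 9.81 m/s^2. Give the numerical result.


R = v^2 * sin(2*theta) / g
Convert angle to radians: theta = 34.13 deg = 0.5957 rad
sin(2*theta) = sin(1.1914) = 0.9289
R = 29.71^2 * 0.9289 / 9.81
R = 882.6841 * 0.9289 / 9.81 = 83.5782 m

83.5782 m


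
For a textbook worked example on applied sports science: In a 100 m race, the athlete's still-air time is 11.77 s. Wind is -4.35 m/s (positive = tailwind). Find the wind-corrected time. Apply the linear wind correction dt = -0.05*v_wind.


dt = -0.05 * v_wind = -0.05 * -4.35 = 0.2175 s
t_corrected = t_still + dt = 11.77 + (0.2175)
t_corrected = 11.9875 s

11.9875 s


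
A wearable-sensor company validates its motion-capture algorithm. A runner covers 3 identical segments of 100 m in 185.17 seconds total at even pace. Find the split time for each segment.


Split time = total_time / n_laps = 185.17 / 3
Split time = 61.7233 s per lap

61.7233 s


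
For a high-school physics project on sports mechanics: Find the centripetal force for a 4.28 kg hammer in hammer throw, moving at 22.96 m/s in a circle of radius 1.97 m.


Fc = m * v^2 / r
v^2 = 22.96^2 = 527.1616
Fc = 4.28 * 527.1616 / 1.97
Fc = 2256.2516 / 1.97 = 1145.3054 N

1145.3054 N


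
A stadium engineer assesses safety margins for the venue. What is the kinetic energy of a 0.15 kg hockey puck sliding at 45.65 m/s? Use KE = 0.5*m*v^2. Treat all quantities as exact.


KE = 0.5 * m * v^2
KE = 0.5 * 0.15 * 45.65^2
KE = 0.5 * 0.15 * 2083.9225 = 156.2942 J

156.2942 J


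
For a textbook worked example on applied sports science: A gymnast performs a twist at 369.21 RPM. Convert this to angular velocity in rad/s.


omega = RPM * 2 * pi / 60
omega = 369.21 * 2 * 3.14159 / 60
omega = 2319.8148 / 60 = 38.6636 rad/s

38.6636 rad/s


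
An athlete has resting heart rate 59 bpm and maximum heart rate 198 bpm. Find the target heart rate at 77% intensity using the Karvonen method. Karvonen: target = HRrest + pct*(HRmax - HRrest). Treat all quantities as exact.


Target = HRrest + pct*(HRmax - HRrest)
Heart rate reserve = HRmax - HRrest = 198 - 59 = 139 bpm
Fraction = 77% = 0.77
Target = 59 + 0.77 * 139
Target = 59 + 107.03 = 166.03 bpm

166.03 bpm


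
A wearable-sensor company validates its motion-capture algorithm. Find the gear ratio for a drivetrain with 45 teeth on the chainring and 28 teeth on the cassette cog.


GR = front_teeth / rear_teeth
GR = 45 / 28
GR = 1.6071

1.6071


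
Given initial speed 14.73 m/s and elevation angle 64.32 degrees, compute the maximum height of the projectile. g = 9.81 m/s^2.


H = (v*sin(theta))^2 / (2*g)
vy = v*sin(theta) = 14.73 * sin(64.32 deg) = 13.2751 m/s
H = vy^2 / (2*g) = 176.2281 / (2*9.81)
H = 176.2281 / 19.62 = 8.9821 m

8.9821 m


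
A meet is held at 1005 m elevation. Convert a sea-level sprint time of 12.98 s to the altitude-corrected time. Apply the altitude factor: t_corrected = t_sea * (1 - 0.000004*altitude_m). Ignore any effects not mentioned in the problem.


Correction factor = 1 - 0.000004 * 1005 = 0.99598
t_corrected = t_sea * factor = 12.98 * 0.99598
t_corrected = 12.9278 s

12.9278 s


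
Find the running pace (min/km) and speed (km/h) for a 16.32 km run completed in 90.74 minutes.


Pace = time / distance = 90.74 min / 16.32 km = 5.56 min/km
Speed = distance / time_in_hours = 16.32 / 1.5123 hr
Speed = 10.7913 km/h

5.56 min/km, 10.7913 km/h


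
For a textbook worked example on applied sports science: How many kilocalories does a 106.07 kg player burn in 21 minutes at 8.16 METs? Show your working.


kcal = MET * mass * time_hr
Convert time: 21 min = 0.35 hr
kcal = 8.16 * 106.07 * 0.35
kcal = 302.9359 kcal

302.9359 kcal


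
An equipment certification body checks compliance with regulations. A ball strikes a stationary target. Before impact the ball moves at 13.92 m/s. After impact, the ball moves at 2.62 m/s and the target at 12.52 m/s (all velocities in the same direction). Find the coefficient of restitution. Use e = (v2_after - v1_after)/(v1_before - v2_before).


e = (v2_after - v1_after) / (v1_before - v2_before)
Numerator = 12.52 - 2.62 = 9.9
Denominator = 13.92 - 0 = 13.92
e = 9.9 / 13.92 = 0.7112

0.7112


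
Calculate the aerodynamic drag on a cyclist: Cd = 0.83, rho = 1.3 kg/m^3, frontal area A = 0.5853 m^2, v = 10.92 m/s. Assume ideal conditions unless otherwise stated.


Fd = 0.5 * Cd * rho * A * v^2
Fd = 0.5 * 0.83 * 1.3 * 0.5853 * 10.92^2
v^2 = 119.2464
Fd = 0.5 * 0.83 * 1.3 * 0.5853 * 119.2464 = 37.6544 N

37.6544 N


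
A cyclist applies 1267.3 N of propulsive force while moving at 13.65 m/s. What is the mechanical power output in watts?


P = F * v
P = 1267.3 * 13.65
P = 17298.645 W

17298.645 W


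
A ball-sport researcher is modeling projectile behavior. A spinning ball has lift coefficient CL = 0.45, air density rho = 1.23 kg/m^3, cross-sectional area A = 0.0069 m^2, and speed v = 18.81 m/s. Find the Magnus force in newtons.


FM = 0.5 * CL * rho * A * v^2
FM = 0.5 * 0.45 * 1.23 * 0.0069 * 18.81^2
v^2 = 353.8161
FM = 0.5 * 0.45 * 1.23 * 0.0069 * 353.8161 = 0.6756 N

0.6756 N


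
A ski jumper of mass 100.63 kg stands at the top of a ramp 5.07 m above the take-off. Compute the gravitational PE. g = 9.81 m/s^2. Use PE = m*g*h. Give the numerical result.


PE = m * g * h
PE = 100.63 * 9.81 * 5.07
PE = 987.1803 * 5.07 = 5005.0041 J

5005.0041 J


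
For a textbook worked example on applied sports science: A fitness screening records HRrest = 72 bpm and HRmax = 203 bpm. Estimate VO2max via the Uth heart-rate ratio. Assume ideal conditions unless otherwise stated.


VO2max = 15.3 * HRmax / HRrest
VO2max = 15.3 * 203 / 72
VO2max = 3105.9 / 72 = 43.1375 mL/kg/min

43.1375 mL/kg/min


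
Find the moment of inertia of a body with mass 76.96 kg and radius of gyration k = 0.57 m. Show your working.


I = m * k^2
I = 76.96 * 0.57^2
I = 76.96 * 0.3249 = 25.0043 kg*m^2

25.0043 kg*m^2


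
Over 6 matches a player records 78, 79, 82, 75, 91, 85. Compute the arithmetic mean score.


Average = sum / n
Sum = 490
Average = 490 / 6 = 81.6667

81.6667


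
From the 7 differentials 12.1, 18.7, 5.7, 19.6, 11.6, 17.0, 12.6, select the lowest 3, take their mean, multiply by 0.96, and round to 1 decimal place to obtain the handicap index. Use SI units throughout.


All differentials: 12.1, 18.7, 5.7, 19.6, 11.6, 17.0, 12.6
Sorted: 5.7, 11.6, 12.1, 12.6, 17.0, 18.7, 19.6
Best 3: 5.7, 11.6, 12.1
Average of best = 29.4 / 3 = 9.8
Raw index = 9.8 * 0.96 = 9.408
Handicap index = round(9.408, 1) = 9.4

9.4


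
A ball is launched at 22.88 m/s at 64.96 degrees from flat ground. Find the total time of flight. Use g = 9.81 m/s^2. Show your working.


T = 2*v*sin(theta)/g
sin(theta) = sin(64.96 deg) = 0.906
T = 2*22.88*0.906 / 9.81
T = 41.4591 / 9.81 = 4.2262 s

4.2262 s


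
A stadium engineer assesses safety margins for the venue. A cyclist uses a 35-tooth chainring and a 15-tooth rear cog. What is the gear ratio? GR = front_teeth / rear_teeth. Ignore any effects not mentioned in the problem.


GR = front_teeth / rear_teeth
GR = 35 / 15
GR = 2.3333

2.3333


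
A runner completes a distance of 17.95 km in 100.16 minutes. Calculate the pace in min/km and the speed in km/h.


Pace = time / distance = 100.16 min / 17.95 km = 5.5799 min/km
Speed = distance / time_in_hours = 17.95 / 1.6693 hr
Speed = 10.7528 km/h

5.5799 min/km, 10.7528 km/h


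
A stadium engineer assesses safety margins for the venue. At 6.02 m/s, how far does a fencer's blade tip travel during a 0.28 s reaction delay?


d = v * t
d = 6.02 * 0.28
d = 1.6856 m

1.6856 m


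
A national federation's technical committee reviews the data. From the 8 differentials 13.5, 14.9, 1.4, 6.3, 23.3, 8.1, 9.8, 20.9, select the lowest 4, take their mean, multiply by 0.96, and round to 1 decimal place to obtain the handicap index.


All differentials: 13.5, 14.9, 1.4, 6.3, 23.3, 8.1, 9.8, 20.9
Sorted: 1.4, 6.3, 8.1, 9.8, 13.5, 14.9, 20.9, 23.3
Best 4: 1.4, 6.3, 8.1, 9.8
Average of best = 25.6 / 4 = 6.4
Raw index = 6.4 * 0.96 = 6.144
Handicap index = round(6.144, 1) = 6.1

6.1


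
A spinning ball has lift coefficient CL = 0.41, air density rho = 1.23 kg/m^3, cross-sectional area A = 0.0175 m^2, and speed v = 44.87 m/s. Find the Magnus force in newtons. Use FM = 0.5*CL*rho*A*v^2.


FM = 0.5 * CL * rho * A * v^2
FM = 0.5 * 0.41 * 1.23 * 0.0175 * 44.87^2
v^2 = 2013.3169
FM = 0.5 * 0.41 * 1.23 * 0.0175 * 2013.3169 = 8.884 N

8.884 N


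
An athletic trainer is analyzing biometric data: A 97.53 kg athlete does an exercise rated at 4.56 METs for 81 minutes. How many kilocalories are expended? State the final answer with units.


kcal = MET * mass * time_hr
Convert time: 81 min = 1.35 hr
kcal = 4.56 * 97.53 * 1.35
kcal = 600.3947 kcal

600.3947 kcal


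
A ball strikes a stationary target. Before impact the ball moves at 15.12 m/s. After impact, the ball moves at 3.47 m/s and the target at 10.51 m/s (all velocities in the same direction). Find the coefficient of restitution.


e = (v2_after - v1_after) / (v1_before - v2_before)
Numerator = 10.51 - 3.47 = 7.04
Denominator = 15.12 - 0 = 15.12
e = 7.04 / 15.12 = 0.4656

0.4656


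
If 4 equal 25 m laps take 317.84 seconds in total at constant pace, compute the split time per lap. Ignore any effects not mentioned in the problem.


Split time = total_time / n_laps = 317.84 / 4
Split time = 79.46 s per lap

79.46 s


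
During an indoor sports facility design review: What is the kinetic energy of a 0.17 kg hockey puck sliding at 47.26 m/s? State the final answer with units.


KE = 0.5 * m * v^2
KE = 0.5 * 0.17 * 47.26^2
KE = 0.5 * 0.17 * 2233.5076 = 189.8481 J

189.8481 J


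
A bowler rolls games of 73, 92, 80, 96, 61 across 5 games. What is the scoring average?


Average = sum / n
Sum = 402
Average = 402 / 5 = 80.4

80.4


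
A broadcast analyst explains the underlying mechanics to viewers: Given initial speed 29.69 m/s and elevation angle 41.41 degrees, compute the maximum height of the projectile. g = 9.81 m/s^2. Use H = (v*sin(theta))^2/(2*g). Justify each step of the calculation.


H = (v*sin(theta))^2 / (2*g)
vy = v*sin(theta) = 29.69 * sin(41.41 deg) = 19.6382 m/s
H = vy^2 / (2*g) = 385.6603 / (2*9.81)
H = 385.6603 / 19.62 = 19.6565 m

19.6565 m


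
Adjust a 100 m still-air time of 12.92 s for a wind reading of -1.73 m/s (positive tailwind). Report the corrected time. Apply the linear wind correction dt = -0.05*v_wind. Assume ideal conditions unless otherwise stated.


dt = -0.05 * v_wind = -0.05 * -1.73 = 0.0865 s
t_corrected = t_still + dt = 12.92 + (0.0865)
t_corrected = 13.0065 s

13.0065 s


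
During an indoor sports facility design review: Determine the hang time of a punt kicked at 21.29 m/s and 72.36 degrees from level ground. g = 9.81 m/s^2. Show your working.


T = 2*v*sin(theta)/g
sin(theta) = sin(72.36 deg) = 0.953
T = 2*21.29*0.953 / 9.81
T = 40.5779 / 9.81 = 4.1364 s

4.1364 s


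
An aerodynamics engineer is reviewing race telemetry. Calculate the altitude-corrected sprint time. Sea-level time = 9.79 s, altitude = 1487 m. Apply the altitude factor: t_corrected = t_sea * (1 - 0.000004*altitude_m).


Correction factor = 1 - 0.000004 * 1487 = 0.994052
t_corrected = t_sea * factor = 9.79 * 0.994052
t_corrected = 9.7318 s

9.7318 s


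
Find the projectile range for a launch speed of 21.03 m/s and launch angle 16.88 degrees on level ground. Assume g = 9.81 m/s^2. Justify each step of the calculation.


R = v^2 * sin(2*theta) / g
Convert angle to radians: theta = 16.88 deg = 0.2946 rad
sin(2*theta) = sin(0.5892) = 0.5557
R = 21.03^2 * 0.5557 / 9.81
R = 442.2609 * 0.5557 / 9.81 = 25.0531 m

25.0531 m


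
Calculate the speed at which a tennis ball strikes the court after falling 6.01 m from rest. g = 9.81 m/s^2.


v = sqrt(2 * g * h)
v = sqrt(2 * 9.81 * 6.01)
v = sqrt(117.9162) = 10.8589 m/s

10.8589 m/s


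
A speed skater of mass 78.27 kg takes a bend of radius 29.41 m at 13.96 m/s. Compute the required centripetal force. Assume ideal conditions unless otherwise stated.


Fc = m * v^2 / r
v^2 = 13.96^2 = 194.8816
Fc = 78.27 * 194.8816 / 29.41
Fc = 15253.3828 / 29.41 = 518.6461 N

518.6461 N


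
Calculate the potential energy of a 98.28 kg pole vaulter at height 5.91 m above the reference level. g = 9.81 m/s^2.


PE = m * g * h
PE = 98.28 * 9.81 * 5.91
PE = 964.1268 * 5.91 = 5697.9894 J

5697.9894 J


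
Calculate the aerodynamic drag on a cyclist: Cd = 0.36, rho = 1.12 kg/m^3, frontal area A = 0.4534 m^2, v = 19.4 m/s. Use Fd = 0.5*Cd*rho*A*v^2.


Fd = 0.5 * Cd * rho * A * v^2
Fd = 0.5 * 0.36 * 1.12 * 0.4534 * 19.4^2
v^2 = 376.36
Fd = 0.5 * 0.36 * 1.12 * 0.4534 * 376.36 = 34.4014 N

34.4014 N


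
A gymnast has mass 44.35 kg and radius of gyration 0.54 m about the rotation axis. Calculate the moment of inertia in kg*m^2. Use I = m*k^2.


I = m * k^2
I = 44.35 * 0.54^2
I = 44.35 * 0.2916 = 12.9325 kg*m^2

12.9325 kg*m^2


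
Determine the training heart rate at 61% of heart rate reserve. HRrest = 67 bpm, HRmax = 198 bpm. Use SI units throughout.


Target = HRrest + pct*(HRmax - HRrest)
Heart rate reserve = HRmax - HRrest = 198 - 67 = 131 bpm
Fraction = 61% = 0.61
Target = 67 + 0.61 * 131
Target = 67 + 79.91 = 146.91 bpm

146.91 bpm


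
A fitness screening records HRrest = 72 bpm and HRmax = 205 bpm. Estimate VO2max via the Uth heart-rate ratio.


VO2max = 15.3 * HRmax / HRrest
VO2max = 15.3 * 205 / 72
VO2max = 3136.5 / 72 = 43.5625 mL/kg/min

43.5625 mL/kg/min


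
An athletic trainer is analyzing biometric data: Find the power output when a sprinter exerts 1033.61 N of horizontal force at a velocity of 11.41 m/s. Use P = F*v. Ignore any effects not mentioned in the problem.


P = F * v
P = 1033.61 * 11.41
P = 11793.4901 W

11793.4901 W


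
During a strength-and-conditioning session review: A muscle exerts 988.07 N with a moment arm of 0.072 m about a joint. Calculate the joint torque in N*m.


tau = F * d
tau = 988.07 * 0.072
tau = 71.141 N*m

71.141 N*m


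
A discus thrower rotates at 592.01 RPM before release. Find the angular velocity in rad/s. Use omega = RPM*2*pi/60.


omega = RPM * 2 * pi / 60
omega = 592.01 * 2 * 3.14159 / 60
omega = 3719.7085 / 60 = 61.9951 rad/s

61.9951 rad/s


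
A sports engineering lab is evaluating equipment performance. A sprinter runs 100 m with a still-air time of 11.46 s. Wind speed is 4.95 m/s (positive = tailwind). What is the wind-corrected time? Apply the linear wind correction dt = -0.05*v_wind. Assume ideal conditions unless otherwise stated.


dt = -0.05 * v_wind = -0.05 * 4.95 = -0.2475 s
t_corrected = t_still + dt = 11.46 + (-0.2475)
t_corrected = 11.2125 s

11.2125 s


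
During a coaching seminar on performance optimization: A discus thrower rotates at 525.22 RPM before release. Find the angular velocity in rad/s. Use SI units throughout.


omega = RPM * 2 * pi / 60
omega = 525.22 * 2 * 3.14159 / 60
omega = 3300.0546 / 60 = 55.0009 rad/s

55.0009 rad/s


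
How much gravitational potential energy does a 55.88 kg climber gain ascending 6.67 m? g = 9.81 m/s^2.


PE = m * g * h
PE = 55.88 * 9.81 * 6.67
PE = 548.1828 * 6.67 = 3656.3793 J

3656.3793 J


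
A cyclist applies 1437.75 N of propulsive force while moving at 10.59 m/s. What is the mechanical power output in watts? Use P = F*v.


P = F * v
P = 1437.75 * 10.59
P = 15225.7725 W

15225.7725 W


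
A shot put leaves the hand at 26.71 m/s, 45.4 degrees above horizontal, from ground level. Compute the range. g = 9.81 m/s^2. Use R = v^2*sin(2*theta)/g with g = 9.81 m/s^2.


R = v^2 * sin(2*theta) / g
Convert angle to radians: theta = 45.4 deg = 0.7924 rad
sin(2*theta) = sin(1.5848) = 0.9999
R = 26.71^2 * 0.9999 / 9.81
R = 713.4241 * 0.9999 / 9.81 = 72.7171 m

72.7171 m


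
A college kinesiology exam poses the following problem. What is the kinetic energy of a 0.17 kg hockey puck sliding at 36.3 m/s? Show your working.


KE = 0.5 * m * v^2
KE = 0.5 * 0.17 * 36.3^2
KE = 0.5 * 0.17 * 1317.69 = 112.0036 J

112.0036 J


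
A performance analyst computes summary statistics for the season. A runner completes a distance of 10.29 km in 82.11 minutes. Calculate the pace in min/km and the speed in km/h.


Pace = time / distance = 82.11 min / 10.29 km = 7.9796 min/km
Speed = distance / time_in_hours = 10.29 / 1.3685 hr
Speed = 7.5192 km/h

7.9796 min/km, 7.5192 km/h


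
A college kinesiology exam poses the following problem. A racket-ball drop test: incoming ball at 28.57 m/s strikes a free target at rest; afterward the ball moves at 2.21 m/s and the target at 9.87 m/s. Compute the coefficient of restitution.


e = (v2_after - v1_after) / (v1_before - v2_before)
Numerator = 9.87 - 2.21 = 7.66
Denominator = 28.57 - 0 = 28.57
e = 7.66 / 28.57 = 0.2681

0.2681


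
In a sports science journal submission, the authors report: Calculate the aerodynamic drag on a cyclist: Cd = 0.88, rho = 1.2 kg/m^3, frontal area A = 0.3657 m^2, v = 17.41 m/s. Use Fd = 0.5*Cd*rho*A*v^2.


Fd = 0.5 * Cd * rho * A * v^2
Fd = 0.5 * 0.88 * 1.2 * 0.3657 * 17.41^2
v^2 = 303.1081
Fd = 0.5 * 0.88 * 1.2 * 0.3657 * 303.1081 = 58.527 N

58.527 N
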